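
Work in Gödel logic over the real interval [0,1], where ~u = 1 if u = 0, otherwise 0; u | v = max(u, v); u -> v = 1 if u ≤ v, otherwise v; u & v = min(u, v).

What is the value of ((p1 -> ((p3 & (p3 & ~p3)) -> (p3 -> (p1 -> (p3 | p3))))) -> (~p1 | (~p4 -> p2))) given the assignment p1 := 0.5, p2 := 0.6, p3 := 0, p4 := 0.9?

~p3: Gödel ¬ of 0 = 1 (operand is 0)
(p3 & ~p3) = min(0, 1) = 0
(p3 & (p3 & ~p3)) = min(0, 0) = 0
(p3 | p3) = max(0, 0) = 0
(p1 -> (p3 | p3)): 0.5 > 0, so result = 0
(p3 -> (p1 -> (p3 | p3))): 0 ≤ 0, so result = 1
((p3 & (p3 & ~p3)) -> (p3 -> (p1 -> (p3 | p3)))): 0 ≤ 1, so result = 1
(p1 -> ((p3 & (p3 & ~p3)) -> (p3 -> (p1 -> (p3 | p3))))): 0.5 ≤ 1, so result = 1
~p1: Gödel ¬ of 0.5 = 0 (operand ≠ 0)
~p4: Gödel ¬ of 0.9 = 0 (operand ≠ 0)
(~p4 -> p2): 0 ≤ 0.6, so result = 1
(~p1 | (~p4 -> p2)) = max(0, 1) = 1
((p1 -> ((p3 & (p3 & ~p3)) -> (p3 -> (p1 -> (p3 | p3))))) -> (~p1 | (~p4 -> p2))): 1 ≤ 1, so result = 1

1.00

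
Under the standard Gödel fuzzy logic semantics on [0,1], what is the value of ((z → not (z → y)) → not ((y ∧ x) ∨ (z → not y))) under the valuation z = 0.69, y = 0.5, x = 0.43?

(z → y): 0.69 > 0.5, so result = 0.5
not (z → y): Gödel ¬ of 0.5 = 0 (operand ≠ 0)
(z → not (z → y)): 0.69 > 0, so result = 0
(y ∧ x) = min(0.5, 0.43) = 0.43
not y: Gödel ¬ of 0.5 = 0 (operand ≠ 0)
(z → not y): 0.69 > 0, so result = 0
((y ∧ x) ∨ (z → not y)) = max(0.43, 0) = 0.43
not ((y ∧ x) ∨ (z → not y)): Gödel ¬ of 0.43 = 0 (operand ≠ 0)
((z → not (z → y)) → not ((y ∧ x) ∨ (z → not y))): 0 ≤ 0, so result = 1

1.00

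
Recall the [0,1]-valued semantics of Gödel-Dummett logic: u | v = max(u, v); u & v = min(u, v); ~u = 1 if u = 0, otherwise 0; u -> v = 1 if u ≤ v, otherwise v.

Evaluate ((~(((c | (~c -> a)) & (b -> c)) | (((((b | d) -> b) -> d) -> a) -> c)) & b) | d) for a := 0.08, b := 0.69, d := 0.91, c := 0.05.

0.91

~c: Gödel ¬ of 0.05 = 0 (operand ≠ 0)
(~c -> a): 0 ≤ 0.08, so result = 1
(c | (~c -> a)) = max(0.05, 1) = 1
(b -> c): 0.69 > 0.05, so result = 0.05
((c | (~c -> a)) & (b -> c)) = min(1, 0.05) = 0.05
(b | d) = max(0.69, 0.91) = 0.91
((b | d) -> b): 0.91 > 0.69, so result = 0.69
(((b | d) -> b) -> d): 0.69 ≤ 0.91, so result = 1
((((b | d) -> b) -> d) -> a): 1 > 0.08, so result = 0.08
(((((b | d) -> b) -> d) -> a) -> c): 0.08 > 0.05, so result = 0.05
(((c | (~c -> a)) & (b -> c)) | (((((b | d) -> b) -> d) -> a) -> c)) = max(0.05, 0.05) = 0.05
~(((c | (~c -> a)) & (b -> c)) | (((((b | d) -> b) -> d) -> a) -> c)): Gödel ¬ of 0.05 = 0 (operand ≠ 0)
(~(((c | (~c -> a)) & (b -> c)) | (((((b | d) -> b) -> d) -> a) -> c)) & b) = min(0, 0.69) = 0
((~(((c | (~c -> a)) & (b -> c)) | (((((b | d) -> b) -> d) -> a) -> c)) & b) | d) = max(0, 0.91) = 0.91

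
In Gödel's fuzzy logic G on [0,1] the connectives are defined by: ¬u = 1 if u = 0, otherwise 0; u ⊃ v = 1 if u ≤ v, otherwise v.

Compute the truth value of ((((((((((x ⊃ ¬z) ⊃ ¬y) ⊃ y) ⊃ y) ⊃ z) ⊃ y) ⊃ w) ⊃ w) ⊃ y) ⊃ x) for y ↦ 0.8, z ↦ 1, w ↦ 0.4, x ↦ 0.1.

¬z: Gödel ¬ of 1 = 0 (operand ≠ 0)
(x ⊃ ¬z): 0.1 > 0, so result = 0
¬y: Gödel ¬ of 0.8 = 0 (operand ≠ 0)
((x ⊃ ¬z) ⊃ ¬y): 0 ≤ 0, so result = 1
(((x ⊃ ¬z) ⊃ ¬y) ⊃ y): 1 > 0.8, so result = 0.8
((((x ⊃ ¬z) ⊃ ¬y) ⊃ y) ⊃ y): 0.8 ≤ 0.8, so result = 1
(((((x ⊃ ¬z) ⊃ ¬y) ⊃ y) ⊃ y) ⊃ z): 1 ≤ 1, so result = 1
((((((x ⊃ ¬z) ⊃ ¬y) ⊃ y) ⊃ y) ⊃ z) ⊃ y): 1 > 0.8, so result = 0.8
(((((((x ⊃ ¬z) ⊃ ¬y) ⊃ y) ⊃ y) ⊃ z) ⊃ y) ⊃ w): 0.8 > 0.4, so result = 0.4
((((((((x ⊃ ¬z) ⊃ ¬y) ⊃ y) ⊃ y) ⊃ z) ⊃ y) ⊃ w) ⊃ w): 0.4 ≤ 0.4, so result = 1
(((((((((x ⊃ ¬z) ⊃ ¬y) ⊃ y) ⊃ y) ⊃ z) ⊃ y) ⊃ w) ⊃ w) ⊃ y): 1 > 0.8, so result = 0.8
((((((((((x ⊃ ¬z) ⊃ ¬y) ⊃ y) ⊃ y) ⊃ z) ⊃ y) ⊃ w) ⊃ w) ⊃ y) ⊃ x): 0.8 > 0.1, so result = 0.1

0.10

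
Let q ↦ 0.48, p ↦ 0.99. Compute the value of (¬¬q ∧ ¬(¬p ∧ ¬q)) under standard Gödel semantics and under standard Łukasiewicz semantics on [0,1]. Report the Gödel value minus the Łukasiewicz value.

Gödel evaluation:
  ¬q: Gödel ¬ of 0.48 = 0 (operand ≠ 0)
  ¬¬q: Gödel ¬ of 0 = 1 (operand is 0)
  ¬p: Gödel ¬ of 0.99 = 0 (operand ≠ 0)
  ¬q: Gödel ¬ of 0.48 = 0 (operand ≠ 0)
  (¬p ∧ ¬q) = min(0, 0) = 0
  ¬(¬p ∧ ¬q): Gödel ¬ of 0 = 1 (operand is 0)
  (¬¬q ∧ ¬(¬p ∧ ¬q)) = min(1, 1) = 1
  Gödel value = 1
Łukasiewicz evaluation:
  ¬q: Łukasiewicz ¬ gives 1 − 0.48 = 0.52
  ¬¬q: Łukasiewicz ¬ gives 1 − 0.52 = 0.48
  ¬p: Łukasiewicz ¬ gives 1 − 0.99 = 0.01
  ¬q: Łukasiewicz ¬ gives 1 − 0.48 = 0.52
  (¬p ∧ ¬q) = min(0.01, 0.52) = 0.01
  ¬(¬p ∧ ¬q): Łukasiewicz ¬ gives 1 − 0.01 = 0.99
  (¬¬q ∧ ¬(¬p ∧ ¬q)) = min(0.48, 0.99) = 0.48
  Łukasiewicz value = 0.48
Difference: 1 − 0.48 = 0.52

0.52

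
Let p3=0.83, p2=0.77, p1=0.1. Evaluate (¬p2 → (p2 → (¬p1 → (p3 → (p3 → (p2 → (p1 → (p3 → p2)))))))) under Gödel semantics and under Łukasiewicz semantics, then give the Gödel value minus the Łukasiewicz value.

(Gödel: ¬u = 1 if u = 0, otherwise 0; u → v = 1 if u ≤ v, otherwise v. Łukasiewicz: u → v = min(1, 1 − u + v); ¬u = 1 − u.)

Gödel evaluation:
  ¬p2: Gödel ¬ of 0.77 = 0 (operand ≠ 0)
  ¬p1: Gödel ¬ of 0.1 = 0 (operand ≠ 0)
  (p3 → p2): 0.83 > 0.77, so result = 0.77
  (p1 → (p3 → p2)): 0.1 ≤ 0.77, so result = 1
  (p2 → (p1 → (p3 → p2))): 0.77 ≤ 1, so result = 1
  (p3 → (p2 → (p1 → (p3 → p2)))): 0.83 ≤ 1, so result = 1
  (p3 → (p3 → (p2 → (p1 → (p3 → p2))))): 0.83 ≤ 1, so result = 1
  (¬p1 → (p3 → (p3 → (p2 → (p1 → (p3 → p2)))))): 0 ≤ 1, so result = 1
  (p2 → (¬p1 → (p3 → (p3 → (p2 → (p1 → (p3 → p2))))))): 0.77 ≤ 1, so result = 1
  (¬p2 → (p2 → (¬p1 → (p3 → (p3 → (p2 → (p1 → (p3 → p2)))))))): 0 ≤ 1, so result = 1
  Gödel value = 1
Łukasiewicz evaluation:
  ¬p2: Łukasiewicz ¬ gives 1 − 0.77 = 0.23
  ¬p1: Łukasiewicz ¬ gives 1 − 0.1 = 0.9
  (p3 → p2): min(1, 1 − 0.83 + 0.77) = 0.94
  (p1 → (p3 → p2)): min(1, 1 − 0.1 + 0.94) = 1
  (p2 → (p1 → (p3 → p2))): min(1, 1 − 0.77 + 1) = 1
  (p3 → (p2 → (p1 → (p3 → p2)))): min(1, 1 − 0.83 + 1) = 1
  (p3 → (p3 → (p2 → (p1 → (p3 → p2))))): min(1, 1 − 0.83 + 1) = 1
  (¬p1 → (p3 → (p3 → (p2 → (p1 → (p3 → p2)))))): min(1, 1 − 0.9 + 1) = 1
  (p2 → (¬p1 → (p3 → (p3 → (p2 → (p1 → (p3 → p2))))))): min(1, 1 − 0.77 + 1) = 1
  (¬p2 → (p2 → (¬p1 → (p3 → (p3 → (p2 → (p1 → (p3 → p2)))))))): min(1, 1 − 0.23 + 1) = 1
  Łukasiewicz value = 1
Difference: 1 − 1 = 0.00

0.00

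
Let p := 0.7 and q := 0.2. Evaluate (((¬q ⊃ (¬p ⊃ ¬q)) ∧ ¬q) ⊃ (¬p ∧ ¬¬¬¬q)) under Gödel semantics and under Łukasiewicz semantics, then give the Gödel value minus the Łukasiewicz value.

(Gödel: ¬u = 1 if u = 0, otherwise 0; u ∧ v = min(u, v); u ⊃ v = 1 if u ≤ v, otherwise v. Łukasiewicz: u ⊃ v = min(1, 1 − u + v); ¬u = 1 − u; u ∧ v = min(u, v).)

Gödel evaluation:
  ¬q: Gödel ¬ of 0.2 = 0 (operand ≠ 0)
  ¬p: Gödel ¬ of 0.7 = 0 (operand ≠ 0)
  ¬q: Gödel ¬ of 0.2 = 0 (operand ≠ 0)
  (¬p ⊃ ¬q): 0 ≤ 0, so result = 1
  (¬q ⊃ (¬p ⊃ ¬q)): 0 ≤ 1, so result = 1
  ¬q: Gödel ¬ of 0.2 = 0 (operand ≠ 0)
  ((¬q ⊃ (¬p ⊃ ¬q)) ∧ ¬q) = min(1, 0) = 0
  ¬p: Gödel ¬ of 0.7 = 0 (operand ≠ 0)
  ¬q: Gödel ¬ of 0.2 = 0 (operand ≠ 0)
  ¬¬q: Gödel ¬ of 0 = 1 (operand is 0)
  ¬¬¬q: Gödel ¬ of 1 = 0 (operand ≠ 0)
  ¬¬¬¬q: Gödel ¬ of 0 = 1 (operand is 0)
  (¬p ∧ ¬¬¬¬q) = min(0, 1) = 0
  (((¬q ⊃ (¬p ⊃ ¬q)) ∧ ¬q) ⊃ (¬p ∧ ¬¬¬¬q)): 0 ≤ 0, so result = 1
  Gödel value = 1
Łukasiewicz evaluation:
  ¬q: Łukasiewicz ¬ gives 1 − 0.2 = 0.8
  ¬p: Łukasiewicz ¬ gives 1 − 0.7 = 0.3
  ¬q: Łukasiewicz ¬ gives 1 − 0.2 = 0.8
  (¬p ⊃ ¬q): min(1, 1 − 0.3 + 0.8) = 1
  (¬q ⊃ (¬p ⊃ ¬q)): min(1, 1 − 0.8 + 1) = 1
  ¬q: Łukasiewicz ¬ gives 1 − 0.2 = 0.8
  ((¬q ⊃ (¬p ⊃ ¬q)) ∧ ¬q) = min(1, 0.8) = 0.8
  ¬p: Łukasiewicz ¬ gives 1 − 0.7 = 0.3
  ¬q: Łukasiewicz ¬ gives 1 − 0.2 = 0.8
  ¬¬q: Łukasiewicz ¬ gives 1 − 0.8 = 0.2
  ¬¬¬q: Łukasiewicz ¬ gives 1 − 0.2 = 0.8
  ¬¬¬¬q: Łukasiewicz ¬ gives 1 − 0.8 = 0.2
  (¬p ∧ ¬¬¬¬q) = min(0.3, 0.2) = 0.2
  (((¬q ⊃ (¬p ⊃ ¬q)) ∧ ¬q) ⊃ (¬p ∧ ¬¬¬¬q)): min(1, 1 − 0.8 + 0.2) = 0.4
  Łukasiewicz value = 0.4
Difference: 1 − 0.4 = 0.60

0.60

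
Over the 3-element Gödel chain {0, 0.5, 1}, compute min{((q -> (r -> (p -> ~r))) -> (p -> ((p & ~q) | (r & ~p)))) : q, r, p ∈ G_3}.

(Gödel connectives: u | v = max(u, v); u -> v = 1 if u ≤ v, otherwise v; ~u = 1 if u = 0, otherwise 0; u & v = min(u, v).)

0.00

The minimum is attained at q = 0.5, r = 0, p = 0.5:
  ~r: Gödel ¬ of 0 = 1 (operand is 0)
  (p -> ~r): 0.5 ≤ 1, so result = 1
  (r -> (p -> ~r)): 0 ≤ 1, so result = 1
  (q -> (r -> (p -> ~r))): 0.5 ≤ 1, so result = 1
  ~q: Gödel ¬ of 0.5 = 0 (operand ≠ 0)
  (p & ~q) = min(0.5, 0) = 0
  ~p: Gödel ¬ of 0.5 = 0 (operand ≠ 0)
  (r & ~p) = min(0, 0) = 0
  ((p & ~q) | (r & ~p)) = max(0, 0) = 0
  (p -> ((p & ~q) | (r & ~p))): 0.5 > 0, so result = 0
  ((q -> (r -> (p -> ~r))) -> (p -> ((p & ~q) | (r & ~p)))): 1 > 0, so result = 0
Checking all 27 assignments confirms none give a value below 0.00.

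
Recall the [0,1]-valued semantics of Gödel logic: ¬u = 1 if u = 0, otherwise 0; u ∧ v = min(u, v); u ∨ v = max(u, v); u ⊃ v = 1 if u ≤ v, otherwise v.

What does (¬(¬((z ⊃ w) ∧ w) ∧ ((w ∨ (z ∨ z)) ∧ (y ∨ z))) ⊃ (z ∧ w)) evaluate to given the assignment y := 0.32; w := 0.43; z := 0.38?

0.38

(z ⊃ w): 0.38 ≤ 0.43, so result = 1
((z ⊃ w) ∧ w) = min(1, 0.43) = 0.43
¬((z ⊃ w) ∧ w): Gödel ¬ of 0.43 = 0 (operand ≠ 0)
(z ∨ z) = max(0.38, 0.38) = 0.38
(w ∨ (z ∨ z)) = max(0.43, 0.38) = 0.43
(y ∨ z) = max(0.32, 0.38) = 0.38
((w ∨ (z ∨ z)) ∧ (y ∨ z)) = min(0.43, 0.38) = 0.38
(¬((z ⊃ w) ∧ w) ∧ ((w ∨ (z ∨ z)) ∧ (y ∨ z))) = min(0, 0.38) = 0
¬(¬((z ⊃ w) ∧ w) ∧ ((w ∨ (z ∨ z)) ∧ (y ∨ z))): Gödel ¬ of 0 = 1 (operand is 0)
(z ∧ w) = min(0.38, 0.43) = 0.38
(¬(¬((z ⊃ w) ∧ w) ∧ ((w ∨ (z ∨ z)) ∧ (y ∨ z))) ⊃ (z ∧ w)): 1 > 0.38, so result = 0.38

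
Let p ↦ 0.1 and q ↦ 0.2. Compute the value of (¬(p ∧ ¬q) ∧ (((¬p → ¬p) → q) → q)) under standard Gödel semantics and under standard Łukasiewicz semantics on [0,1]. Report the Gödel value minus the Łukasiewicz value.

Gödel evaluation:
  ¬q: Gödel ¬ of 0.2 = 0 (operand ≠ 0)
  (p ∧ ¬q) = min(0.1, 0) = 0
  ¬(p ∧ ¬q): Gödel ¬ of 0 = 1 (operand is 0)
  ¬p: Gödel ¬ of 0.1 = 0 (operand ≠ 0)
  ¬p: Gödel ¬ of 0.1 = 0 (operand ≠ 0)
  (¬p → ¬p): 0 ≤ 0, so result = 1
  ((¬p → ¬p) → q): 1 > 0.2, so result = 0.2
  (((¬p → ¬p) → q) → q): 0.2 ≤ 0.2, so result = 1
  (¬(p ∧ ¬q) ∧ (((¬p → ¬p) → q) → q)) = min(1, 1) = 1
  Gödel value = 1
Łukasiewicz evaluation:
  ¬q: Łukasiewicz ¬ gives 1 − 0.2 = 0.8
  (p ∧ ¬q) = min(0.1, 0.8) = 0.1
  ¬(p ∧ ¬q): Łukasiewicz ¬ gives 1 − 0.1 = 0.9
  ¬p: Łukasiewicz ¬ gives 1 − 0.1 = 0.9
  ¬p: Łukasiewicz ¬ gives 1 − 0.1 = 0.9
  (¬p → ¬p): min(1, 1 − 0.9 + 0.9) = 1
  ((¬p → ¬p) → q): min(1, 1 − 1 + 0.2) = 0.2
  (((¬p → ¬p) → q) → q): min(1, 1 − 0.2 + 0.2) = 1
  (¬(p ∧ ¬q) ∧ (((¬p → ¬p) → q) → q)) = min(0.9, 1) = 0.9
  Łukasiewicz value = 0.9
Difference: 1 − 0.9 = 0.10

0.10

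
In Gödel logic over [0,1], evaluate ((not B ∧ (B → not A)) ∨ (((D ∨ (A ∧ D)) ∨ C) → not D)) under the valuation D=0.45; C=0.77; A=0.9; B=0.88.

not B: Gödel ¬ of 0.88 = 0 (operand ≠ 0)
not A: Gödel ¬ of 0.9 = 0 (operand ≠ 0)
(B → not A): 0.88 > 0, so result = 0
(not B ∧ (B → not A)) = min(0, 0) = 0
(A ∧ D) = min(0.9, 0.45) = 0.45
(D ∨ (A ∧ D)) = max(0.45, 0.45) = 0.45
((D ∨ (A ∧ D)) ∨ C) = max(0.45, 0.77) = 0.77
not D: Gödel ¬ of 0.45 = 0 (operand ≠ 0)
(((D ∨ (A ∧ D)) ∨ C) → not D): 0.77 > 0, so result = 0
((not B ∧ (B → not A)) ∨ (((D ∨ (A ∧ D)) ∨ C) → not D)) = max(0, 0) = 0

0.00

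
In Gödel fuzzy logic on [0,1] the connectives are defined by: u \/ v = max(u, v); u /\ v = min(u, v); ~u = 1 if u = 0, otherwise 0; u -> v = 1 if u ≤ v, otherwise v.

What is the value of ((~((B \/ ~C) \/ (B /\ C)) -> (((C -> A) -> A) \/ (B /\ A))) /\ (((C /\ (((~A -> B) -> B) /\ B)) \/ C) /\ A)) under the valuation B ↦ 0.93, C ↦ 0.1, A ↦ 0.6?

0.10

~C: Gödel ¬ of 0.1 = 0 (operand ≠ 0)
(B \/ ~C) = max(0.93, 0) = 0.93
(B /\ C) = min(0.93, 0.1) = 0.1
((B \/ ~C) \/ (B /\ C)) = max(0.93, 0.1) = 0.93
~((B \/ ~C) \/ (B /\ C)): Gödel ¬ of 0.93 = 0 (operand ≠ 0)
(C -> A): 0.1 ≤ 0.6, so result = 1
((C -> A) -> A): 1 > 0.6, so result = 0.6
(B /\ A) = min(0.93, 0.6) = 0.6
(((C -> A) -> A) \/ (B /\ A)) = max(0.6, 0.6) = 0.6
(~((B \/ ~C) \/ (B /\ C)) -> (((C -> A) -> A) \/ (B /\ A))): 0 ≤ 0.6, so result = 1
~A: Gödel ¬ of 0.6 = 0 (operand ≠ 0)
(~A -> B): 0 ≤ 0.93, so result = 1
((~A -> B) -> B): 1 > 0.93, so result = 0.93
(((~A -> B) -> B) /\ B) = min(0.93, 0.93) = 0.93
(C /\ (((~A -> B) -> B) /\ B)) = min(0.1, 0.93) = 0.1
((C /\ (((~A -> B) -> B) /\ B)) \/ C) = max(0.1, 0.1) = 0.1
(((C /\ (((~A -> B) -> B) /\ B)) \/ C) /\ A) = min(0.1, 0.6) = 0.1
((~((B \/ ~C) \/ (B /\ C)) -> (((C -> A) -> A) \/ (B /\ A))) /\ (((C /\ (((~A -> B) -> B) /\ B)) \/ C) /\ A)) = min(1, 0.1) = 0.1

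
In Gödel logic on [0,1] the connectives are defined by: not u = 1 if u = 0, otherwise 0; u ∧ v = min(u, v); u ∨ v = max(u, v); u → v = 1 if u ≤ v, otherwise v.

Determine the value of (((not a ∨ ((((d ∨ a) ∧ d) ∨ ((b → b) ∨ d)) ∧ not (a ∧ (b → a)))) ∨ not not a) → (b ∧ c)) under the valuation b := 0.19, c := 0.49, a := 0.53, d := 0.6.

0.19

not a: Gödel ¬ of 0.53 = 0 (operand ≠ 0)
(d ∨ a) = max(0.6, 0.53) = 0.6
((d ∨ a) ∧ d) = min(0.6, 0.6) = 0.6
(b → b): 0.19 ≤ 0.19, so result = 1
((b → b) ∨ d) = max(1, 0.6) = 1
(((d ∨ a) ∧ d) ∨ ((b → b) ∨ d)) = max(0.6, 1) = 1
(b → a): 0.19 ≤ 0.53, so result = 1
(a ∧ (b → a)) = min(0.53, 1) = 0.53
not (a ∧ (b → a)): Gödel ¬ of 0.53 = 0 (operand ≠ 0)
((((d ∨ a) ∧ d) ∨ ((b → b) ∨ d)) ∧ not (a ∧ (b → a))) = min(1, 0) = 0
(not a ∨ ((((d ∨ a) ∧ d) ∨ ((b → b) ∨ d)) ∧ not (a ∧ (b → a)))) = max(0, 0) = 0
not a: Gödel ¬ of 0.53 = 0 (operand ≠ 0)
not not a: Gödel ¬ of 0 = 1 (operand is 0)
((not a ∨ ((((d ∨ a) ∧ d) ∨ ((b → b) ∨ d)) ∧ not (a ∧ (b → a)))) ∨ not not a) = max(0, 1) = 1
(b ∧ c) = min(0.19, 0.49) = 0.19
(((not a ∨ ((((d ∨ a) ∧ d) ∨ ((b → b) ∨ d)) ∧ not (a ∧ (b → a)))) ∨ not not a) → (b ∧ c)): 1 > 0.19, so result = 0.19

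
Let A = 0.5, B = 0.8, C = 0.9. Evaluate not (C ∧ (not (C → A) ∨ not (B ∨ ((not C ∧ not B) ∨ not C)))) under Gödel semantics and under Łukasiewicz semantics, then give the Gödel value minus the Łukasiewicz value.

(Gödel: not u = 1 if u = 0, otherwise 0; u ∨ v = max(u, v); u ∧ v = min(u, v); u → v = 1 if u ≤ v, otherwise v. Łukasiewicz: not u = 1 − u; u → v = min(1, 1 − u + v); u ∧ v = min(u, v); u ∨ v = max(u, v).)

Gödel evaluation:
  (C → A): 0.9 > 0.5, so result = 0.5
  not (C → A): Gödel ¬ of 0.5 = 0 (operand ≠ 0)
  not C: Gödel ¬ of 0.9 = 0 (operand ≠ 0)
  not B: Gödel ¬ of 0.8 = 0 (operand ≠ 0)
  (not C ∧ not B) = min(0, 0) = 0
  not C: Gödel ¬ of 0.9 = 0 (operand ≠ 0)
  ((not C ∧ not B) ∨ not C) = max(0, 0) = 0
  (B ∨ ((not C ∧ not B) ∨ not C)) = max(0.8, 0) = 0.8
  not (B ∨ ((not C ∧ not B) ∨ not C)): Gödel ¬ of 0.8 = 0 (operand ≠ 0)
  (not (C → A) ∨ not (B ∨ ((not C ∧ not B) ∨ not C))) = max(0, 0) = 0
  (C ∧ (not (C → A) ∨ not (B ∨ ((not C ∧ not B) ∨ not C)))) = min(0.9, 0) = 0
  not (C ∧ (not (C → A) ∨ not (B ∨ ((not C ∧ not B) ∨ not C)))): Gödel ¬ of 0 = 1 (operand is 0)
  Gödel value = 1
Łukasiewicz evaluation:
  (C → A): min(1, 1 − 0.9 + 0.5) = 0.6
  not (C → A): Łukasiewicz ¬ gives 1 − 0.6 = 0.4
  not C: Łukasiewicz ¬ gives 1 − 0.9 = 0.1
  not B: Łukasiewicz ¬ gives 1 − 0.8 = 0.2
  (not C ∧ not B) = min(0.1, 0.2) = 0.1
  not C: Łukasiewicz ¬ gives 1 − 0.9 = 0.1
  ((not C ∧ not B) ∨ not C) = max(0.1, 0.1) = 0.1
  (B ∨ ((not C ∧ not B) ∨ not C)) = max(0.8, 0.1) = 0.8
  not (B ∨ ((not C ∧ not B) ∨ not C)): Łukasiewicz ¬ gives 1 − 0.8 = 0.2
  (not (C → A) ∨ not (B ∨ ((not C ∧ not B) ∨ not C))) = max(0.4, 0.2) = 0.4
  (C ∧ (not (C → A) ∨ not (B ∨ ((not C ∧ not B) ∨ not C)))) = min(0.9, 0.4) = 0.4
  not (C ∧ (not (C → A) ∨ not (B ∨ ((not C ∧ not B) ∨ not C)))): Łukasiewicz ¬ gives 1 − 0.4 = 0.6
  Łukasiewicz value = 0.6
Difference: 1 − 0.6 = 0.40

0.40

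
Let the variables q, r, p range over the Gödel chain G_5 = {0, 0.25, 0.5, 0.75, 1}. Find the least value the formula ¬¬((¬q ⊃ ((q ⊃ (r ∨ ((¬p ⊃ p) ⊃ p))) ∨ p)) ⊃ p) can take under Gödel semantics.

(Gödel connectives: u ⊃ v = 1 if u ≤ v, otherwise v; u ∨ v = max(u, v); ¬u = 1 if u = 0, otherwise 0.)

0.00

The minimum is attained at q = 0, r = 0, p = 0:
  ¬q: Gödel ¬ of 0 = 1 (operand is 0)
  ¬p: Gödel ¬ of 0 = 1 (operand is 0)
  (¬p ⊃ p): 1 > 0, so result = 0
  ((¬p ⊃ p) ⊃ p): 0 ≤ 0, so result = 1
  (r ∨ ((¬p ⊃ p) ⊃ p)) = max(0, 1) = 1
  (q ⊃ (r ∨ ((¬p ⊃ p) ⊃ p))): 0 ≤ 1, so result = 1
  ((q ⊃ (r ∨ ((¬p ⊃ p) ⊃ p))) ∨ p) = max(1, 0) = 1
  (¬q ⊃ ((q ⊃ (r ∨ ((¬p ⊃ p) ⊃ p))) ∨ p)): 1 ≤ 1, so result = 1
  ((¬q ⊃ ((q ⊃ (r ∨ ((¬p ⊃ p) ⊃ p))) ∨ p)) ⊃ p): 1 > 0, so result = 0
  ¬((¬q ⊃ ((q ⊃ (r ∨ ((¬p ⊃ p) ⊃ p))) ∨ p)) ⊃ p): Gödel ¬ of 0 = 1 (operand is 0)
  ¬¬((¬q ⊃ ((q ⊃ (r ∨ ((¬p ⊃ p) ⊃ p))) ∨ p)) ⊃ p): Gödel ¬ of 1 = 0 (operand ≠ 0)
Checking all 125 assignments confirms none give a value below 0.00.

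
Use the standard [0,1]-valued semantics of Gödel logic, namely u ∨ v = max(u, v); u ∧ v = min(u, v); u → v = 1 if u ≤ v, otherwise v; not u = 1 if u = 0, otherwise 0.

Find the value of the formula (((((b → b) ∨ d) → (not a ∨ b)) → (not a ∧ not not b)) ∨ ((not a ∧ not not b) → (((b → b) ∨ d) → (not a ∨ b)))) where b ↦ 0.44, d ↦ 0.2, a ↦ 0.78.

1.00

(b → b): 0.44 ≤ 0.44, so result = 1
((b → b) ∨ d) = max(1, 0.2) = 1
not a: Gödel ¬ of 0.78 = 0 (operand ≠ 0)
(not a ∨ b) = max(0, 0.44) = 0.44
(((b → b) ∨ d) → (not a ∨ b)): 1 > 0.44, so result = 0.44
not a: Gödel ¬ of 0.78 = 0 (operand ≠ 0)
not b: Gödel ¬ of 0.44 = 0 (operand ≠ 0)
not not b: Gödel ¬ of 0 = 1 (operand is 0)
(not a ∧ not not b) = min(0, 1) = 0
((((b → b) ∨ d) → (not a ∨ b)) → (not a ∧ not not b)): 0.44 > 0, so result = 0
not a: Gödel ¬ of 0.78 = 0 (operand ≠ 0)
not b: Gödel ¬ of 0.44 = 0 (operand ≠ 0)
not not b: Gödel ¬ of 0 = 1 (operand is 0)
(not a ∧ not not b) = min(0, 1) = 0
(b → b): 0.44 ≤ 0.44, so result = 1
((b → b) ∨ d) = max(1, 0.2) = 1
not a: Gödel ¬ of 0.78 = 0 (operand ≠ 0)
(not a ∨ b) = max(0, 0.44) = 0.44
(((b → b) ∨ d) → (not a ∨ b)): 1 > 0.44, so result = 0.44
((not a ∧ not not b) → (((b → b) ∨ d) → (not a ∨ b))): 0 ≤ 0.44, so result = 1
(((((b → b) ∨ d) → (not a ∨ b)) → (not a ∧ not not b)) ∨ ((not a ∧ not not b) → (((b → b) ∨ d) → (not a ∨ b)))) = max(0, 1) = 1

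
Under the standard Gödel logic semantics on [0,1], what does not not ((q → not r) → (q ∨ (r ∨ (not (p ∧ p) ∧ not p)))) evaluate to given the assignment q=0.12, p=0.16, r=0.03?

1.00

not r: Gödel ¬ of 0.03 = 0 (operand ≠ 0)
(q → not r): 0.12 > 0, so result = 0
(p ∧ p) = min(0.16, 0.16) = 0.16
not (p ∧ p): Gödel ¬ of 0.16 = 0 (operand ≠ 0)
not p: Gödel ¬ of 0.16 = 0 (operand ≠ 0)
(not (p ∧ p) ∧ not p) = min(0, 0) = 0
(r ∨ (not (p ∧ p) ∧ not p)) = max(0.03, 0) = 0.03
(q ∨ (r ∨ (not (p ∧ p) ∧ not p))) = max(0.12, 0.03) = 0.12
((q → not r) → (q ∨ (r ∨ (not (p ∧ p) ∧ not p)))): 0 ≤ 0.12, so result = 1
not ((q → not r) → (q ∨ (r ∨ (not (p ∧ p) ∧ not p)))): Gödel ¬ of 1 = 0 (operand ≠ 0)
not not ((q → not r) → (q ∨ (r ∨ (not (p ∧ p) ∧ not p)))): Gödel ¬ of 0 = 1 (operand is 0)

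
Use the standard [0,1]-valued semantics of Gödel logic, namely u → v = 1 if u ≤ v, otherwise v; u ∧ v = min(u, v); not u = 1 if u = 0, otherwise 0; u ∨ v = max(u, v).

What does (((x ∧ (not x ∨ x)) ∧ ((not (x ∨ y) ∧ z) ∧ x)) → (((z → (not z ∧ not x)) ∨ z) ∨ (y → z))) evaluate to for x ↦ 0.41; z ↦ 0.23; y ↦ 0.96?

not x: Gödel ¬ of 0.41 = 0 (operand ≠ 0)
(not x ∨ x) = max(0, 0.41) = 0.41
(x ∧ (not x ∨ x)) = min(0.41, 0.41) = 0.41
(x ∨ y) = max(0.41, 0.96) = 0.96
not (x ∨ y): Gödel ¬ of 0.96 = 0 (operand ≠ 0)
(not (x ∨ y) ∧ z) = min(0, 0.23) = 0
((not (x ∨ y) ∧ z) ∧ x) = min(0, 0.41) = 0
((x ∧ (not x ∨ x)) ∧ ((not (x ∨ y) ∧ z) ∧ x)) = min(0.41, 0) = 0
not z: Gödel ¬ of 0.23 = 0 (operand ≠ 0)
not x: Gödel ¬ of 0.41 = 0 (operand ≠ 0)
(not z ∧ not x) = min(0, 0) = 0
(z → (not z ∧ not x)): 0.23 > 0, so result = 0
((z → (not z ∧ not x)) ∨ z) = max(0, 0.23) = 0.23
(y → z): 0.96 > 0.23, so result = 0.23
(((z → (not z ∧ not x)) ∨ z) ∨ (y → z)) = max(0.23, 0.23) = 0.23
(((x ∧ (not x ∨ x)) ∧ ((not (x ∨ y) ∧ z) ∧ x)) → (((z → (not z ∧ not x)) ∨ z) ∨ (y → z))): 0 ≤ 0.23, so result = 1

1.00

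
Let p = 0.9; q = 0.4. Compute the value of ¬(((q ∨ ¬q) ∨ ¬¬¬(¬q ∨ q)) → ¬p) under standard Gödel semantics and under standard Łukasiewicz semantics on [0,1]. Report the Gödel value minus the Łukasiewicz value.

Gödel evaluation:
  ¬q: Gödel ¬ of 0.4 = 0 (operand ≠ 0)
  (q ∨ ¬q) = max(0.4, 0) = 0.4
  ¬q: Gödel ¬ of 0.4 = 0 (operand ≠ 0)
  (¬q ∨ q) = max(0, 0.4) = 0.4
  ¬(¬q ∨ q): Gödel ¬ of 0.4 = 0 (operand ≠ 0)
  ¬¬(¬q ∨ q): Gödel ¬ of 0 = 1 (operand is 0)
  ¬¬¬(¬q ∨ q): Gödel ¬ of 1 = 0 (operand ≠ 0)
  ((q ∨ ¬q) ∨ ¬¬¬(¬q ∨ q)) = max(0.4, 0) = 0.4
  ¬p: Gödel ¬ of 0.9 = 0 (operand ≠ 0)
  (((q ∨ ¬q) ∨ ¬¬¬(¬q ∨ q)) → ¬p): 0.4 > 0, so result = 0
  ¬(((q ∨ ¬q) ∨ ¬¬¬(¬q ∨ q)) → ¬p): Gödel ¬ of 0 = 1 (operand is 0)
  Gödel value = 1
Łukasiewicz evaluation:
  ¬q: Łukasiewicz ¬ gives 1 − 0.4 = 0.6
  (q ∨ ¬q) = max(0.4, 0.6) = 0.6
  ¬q: Łukasiewicz ¬ gives 1 − 0.4 = 0.6
  (¬q ∨ q) = max(0.6, 0.4) = 0.6
  ¬(¬q ∨ q): Łukasiewicz ¬ gives 1 − 0.6 = 0.4
  ¬¬(¬q ∨ q): Łukasiewicz ¬ gives 1 − 0.4 = 0.6
  ¬¬¬(¬q ∨ q): Łukasiewicz ¬ gives 1 − 0.6 = 0.4
  ((q ∨ ¬q) ∨ ¬¬¬(¬q ∨ q)) = max(0.6, 0.4) = 0.6
  ¬p: Łukasiewicz ¬ gives 1 − 0.9 = 0.1
  (((q ∨ ¬q) ∨ ¬¬¬(¬q ∨ q)) → ¬p): min(1, 1 − 0.6 + 0.1) = 0.5
  ¬(((q ∨ ¬q) ∨ ¬¬¬(¬q ∨ q)) → ¬p): Łukasiewicz ¬ gives 1 − 0.5 = 0.5
  Łukasiewicz value = 0.5
Difference: 1 − 0.5 = 0.50

0.50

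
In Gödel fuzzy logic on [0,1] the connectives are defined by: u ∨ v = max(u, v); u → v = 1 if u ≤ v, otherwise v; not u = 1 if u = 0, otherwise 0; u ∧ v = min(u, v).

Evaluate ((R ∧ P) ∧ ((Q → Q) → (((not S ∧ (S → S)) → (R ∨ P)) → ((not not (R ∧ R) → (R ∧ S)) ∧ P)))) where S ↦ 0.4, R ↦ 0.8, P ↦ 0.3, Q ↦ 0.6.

0.30

(R ∧ P) = min(0.8, 0.3) = 0.3
(Q → Q): 0.6 ≤ 0.6, so result = 1
not S: Gödel ¬ of 0.4 = 0 (operand ≠ 0)
(S → S): 0.4 ≤ 0.4, so result = 1
(not S ∧ (S → S)) = min(0, 1) = 0
(R ∨ P) = max(0.8, 0.3) = 0.8
((not S ∧ (S → S)) → (R ∨ P)): 0 ≤ 0.8, so result = 1
(R ∧ R) = min(0.8, 0.8) = 0.8
not (R ∧ R): Gödel ¬ of 0.8 = 0 (operand ≠ 0)
not not (R ∧ R): Gödel ¬ of 0 = 1 (operand is 0)
(R ∧ S) = min(0.8, 0.4) = 0.4
(not not (R ∧ R) → (R ∧ S)): 1 > 0.4, so result = 0.4
((not not (R ∧ R) → (R ∧ S)) ∧ P) = min(0.4, 0.3) = 0.3
(((not S ∧ (S → S)) → (R ∨ P)) → ((not not (R ∧ R) → (R ∧ S)) ∧ P)): 1 > 0.3, so result = 0.3
((Q → Q) → (((not S ∧ (S → S)) → (R ∨ P)) → ((not not (R ∧ R) → (R ∧ S)) ∧ P))): 1 > 0.3, so result = 0.3
((R ∧ P) ∧ ((Q → Q) → (((not S ∧ (S → S)) → (R ∨ P)) → ((not not (R ∧ R) → (R ∧ S)) ∧ P)))) = min(0.3, 0.3) = 0.3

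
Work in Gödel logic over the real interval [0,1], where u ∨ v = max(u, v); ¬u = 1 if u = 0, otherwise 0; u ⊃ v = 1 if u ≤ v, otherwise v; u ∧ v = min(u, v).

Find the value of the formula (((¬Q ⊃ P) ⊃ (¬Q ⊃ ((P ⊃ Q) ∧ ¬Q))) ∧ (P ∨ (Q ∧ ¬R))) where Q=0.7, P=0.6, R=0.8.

0.60

¬Q: Gödel ¬ of 0.7 = 0 (operand ≠ 0)
(¬Q ⊃ P): 0 ≤ 0.6, so result = 1
¬Q: Gödel ¬ of 0.7 = 0 (operand ≠ 0)
(P ⊃ Q): 0.6 ≤ 0.7, so result = 1
¬Q: Gödel ¬ of 0.7 = 0 (operand ≠ 0)
((P ⊃ Q) ∧ ¬Q) = min(1, 0) = 0
(¬Q ⊃ ((P ⊃ Q) ∧ ¬Q)): 0 ≤ 0, so result = 1
((¬Q ⊃ P) ⊃ (¬Q ⊃ ((P ⊃ Q) ∧ ¬Q))): 1 ≤ 1, so result = 1
¬R: Gödel ¬ of 0.8 = 0 (operand ≠ 0)
(Q ∧ ¬R) = min(0.7, 0) = 0
(P ∨ (Q ∧ ¬R)) = max(0.6, 0) = 0.6
(((¬Q ⊃ P) ⊃ (¬Q ⊃ ((P ⊃ Q) ∧ ¬Q))) ∧ (P ∨ (Q ∧ ¬R))) = min(1, 0.6) = 0.6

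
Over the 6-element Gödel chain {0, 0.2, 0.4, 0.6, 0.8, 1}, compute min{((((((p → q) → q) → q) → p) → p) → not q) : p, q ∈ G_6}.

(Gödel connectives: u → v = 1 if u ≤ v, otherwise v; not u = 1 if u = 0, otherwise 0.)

The minimum is attained at p = 0, q = 0.2:
  (p → q): 0 ≤ 0.2, so result = 1
  ((p → q) → q): 1 > 0.2, so result = 0.2
  (((p → q) → q) → q): 0.2 ≤ 0.2, so result = 1
  ((((p → q) → q) → q) → p): 1 > 0, so result = 0
  (((((p → q) → q) → q) → p) → p): 0 ≤ 0, so result = 1
  not q: Gödel ¬ of 0.2 = 0 (operand ≠ 0)
  ((((((p → q) → q) → q) → p) → p) → not q): 1 > 0, so result = 0
Checking all 36 assignments confirms none give a value below 0.00.

0.00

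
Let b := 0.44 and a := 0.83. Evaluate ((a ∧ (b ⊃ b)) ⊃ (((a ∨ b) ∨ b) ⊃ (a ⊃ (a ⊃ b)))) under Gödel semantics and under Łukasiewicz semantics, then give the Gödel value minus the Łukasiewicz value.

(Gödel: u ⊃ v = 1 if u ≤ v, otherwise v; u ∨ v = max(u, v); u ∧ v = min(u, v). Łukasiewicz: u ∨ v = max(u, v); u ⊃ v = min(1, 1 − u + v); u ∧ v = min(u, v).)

Gödel evaluation:
  (b ⊃ b): 0.44 ≤ 0.44, so result = 1
  (a ∧ (b ⊃ b)) = min(0.83, 1) = 0.83
  (a ∨ b) = max(0.83, 0.44) = 0.83
  ((a ∨ b) ∨ b) = max(0.83, 0.44) = 0.83
  (a ⊃ b): 0.83 > 0.44, so result = 0.44
  (a ⊃ (a ⊃ b)): 0.83 > 0.44, so result = 0.44
  (((a ∨ b) ∨ b) ⊃ (a ⊃ (a ⊃ b))): 0.83 > 0.44, so result = 0.44
  ((a ∧ (b ⊃ b)) ⊃ (((a ∨ b) ∨ b) ⊃ (a ⊃ (a ⊃ b)))): 0.83 > 0.44, so result = 0.44
  Gödel value = 0.44
Łukasiewicz evaluation:
  (b ⊃ b): min(1, 1 − 0.44 + 0.44) = 1
  (a ∧ (b ⊃ b)) = min(0.83, 1) = 0.83
  (a ∨ b) = max(0.83, 0.44) = 0.83
  ((a ∨ b) ∨ b) = max(0.83, 0.44) = 0.83
  (a ⊃ b): min(1, 1 − 0.83 + 0.44) = 0.61
  (a ⊃ (a ⊃ b)): min(1, 1 − 0.83 + 0.61) = 0.78
  (((a ∨ b) ∨ b) ⊃ (a ⊃ (a ⊃ b))): min(1, 1 − 0.83 + 0.78) = 0.95
  ((a ∧ (b ⊃ b)) ⊃ (((a ∨ b) ∨ b) ⊃ (a ⊃ (a ⊃ b)))): min(1, 1 − 0.83 + 0.95) = 1
  Łukasiewicz value = 1
Difference: 0.44 − 1 = -0.56

-0.56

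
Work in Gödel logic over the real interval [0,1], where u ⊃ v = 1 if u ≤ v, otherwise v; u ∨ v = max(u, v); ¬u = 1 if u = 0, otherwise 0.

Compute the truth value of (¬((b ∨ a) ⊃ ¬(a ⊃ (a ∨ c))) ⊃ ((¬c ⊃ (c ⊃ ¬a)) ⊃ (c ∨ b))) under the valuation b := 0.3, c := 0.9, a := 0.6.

0.90

(b ∨ a) = max(0.3, 0.6) = 0.6
(a ∨ c) = max(0.6, 0.9) = 0.9
(a ⊃ (a ∨ c)): 0.6 ≤ 0.9, so result = 1
¬(a ⊃ (a ∨ c)): Gödel ¬ of 1 = 0 (operand ≠ 0)
((b ∨ a) ⊃ ¬(a ⊃ (a ∨ c))): 0.6 > 0, so result = 0
¬((b ∨ a) ⊃ ¬(a ⊃ (a ∨ c))): Gödel ¬ of 0 = 1 (operand is 0)
¬c: Gödel ¬ of 0.9 = 0 (operand ≠ 0)
¬a: Gödel ¬ of 0.6 = 0 (operand ≠ 0)
(c ⊃ ¬a): 0.9 > 0, so result = 0
(¬c ⊃ (c ⊃ ¬a)): 0 ≤ 0, so result = 1
(c ∨ b) = max(0.9, 0.3) = 0.9
((¬c ⊃ (c ⊃ ¬a)) ⊃ (c ∨ b)): 1 > 0.9, so result = 0.9
(¬((b ∨ a) ⊃ ¬(a ⊃ (a ∨ c))) ⊃ ((¬c ⊃ (c ⊃ ¬a)) ⊃ (c ∨ b))): 1 > 0.9, so result = 0.9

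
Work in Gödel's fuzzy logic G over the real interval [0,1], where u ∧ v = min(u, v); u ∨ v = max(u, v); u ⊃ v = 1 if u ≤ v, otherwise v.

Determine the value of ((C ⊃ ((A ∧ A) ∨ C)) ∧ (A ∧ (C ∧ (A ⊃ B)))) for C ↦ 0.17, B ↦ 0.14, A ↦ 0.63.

0.14

(A ∧ A) = min(0.63, 0.63) = 0.63
((A ∧ A) ∨ C) = max(0.63, 0.17) = 0.63
(C ⊃ ((A ∧ A) ∨ C)): 0.17 ≤ 0.63, so result = 1
(A ⊃ B): 0.63 > 0.14, so result = 0.14
(C ∧ (A ⊃ B)) = min(0.17, 0.14) = 0.14
(A ∧ (C ∧ (A ⊃ B))) = min(0.63, 0.14) = 0.14
((C ⊃ ((A ∧ A) ∨ C)) ∧ (A ∧ (C ∧ (A ⊃ B)))) = min(1, 0.14) = 0.14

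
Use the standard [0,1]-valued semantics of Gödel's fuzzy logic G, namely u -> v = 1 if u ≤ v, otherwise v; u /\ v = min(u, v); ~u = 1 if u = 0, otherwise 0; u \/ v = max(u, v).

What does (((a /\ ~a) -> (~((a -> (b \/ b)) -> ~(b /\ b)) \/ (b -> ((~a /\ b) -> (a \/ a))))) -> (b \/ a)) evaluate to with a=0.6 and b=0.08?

~a: Gödel ¬ of 0.6 = 0 (operand ≠ 0)
(a /\ ~a) = min(0.6, 0) = 0
(b \/ b) = max(0.08, 0.08) = 0.08
(a -> (b \/ b)): 0.6 > 0.08, so result = 0.08
(b /\ b) = min(0.08, 0.08) = 0.08
~(b /\ b): Gödel ¬ of 0.08 = 0 (operand ≠ 0)
((a -> (b \/ b)) -> ~(b /\ b)): 0.08 > 0, so result = 0
~((a -> (b \/ b)) -> ~(b /\ b)): Gödel ¬ of 0 = 1 (operand is 0)
~a: Gödel ¬ of 0.6 = 0 (operand ≠ 0)
(~a /\ b) = min(0, 0.08) = 0
(a \/ a) = max(0.6, 0.6) = 0.6
((~a /\ b) -> (a \/ a)): 0 ≤ 0.6, so result = 1
(b -> ((~a /\ b) -> (a \/ a))): 0.08 ≤ 1, so result = 1
(~((a -> (b \/ b)) -> ~(b /\ b)) \/ (b -> ((~a /\ b) -> (a \/ a)))) = max(1, 1) = 1
((a /\ ~a) -> (~((a -> (b \/ b)) -> ~(b /\ b)) \/ (b -> ((~a /\ b) -> (a \/ a))))): 0 ≤ 1, so result = 1
(b \/ a) = max(0.08, 0.6) = 0.6
(((a /\ ~a) -> (~((a -> (b \/ b)) -> ~(b /\ b)) \/ (b -> ((~a /\ b) -> (a \/ a))))) -> (b \/ a)): 1 > 0.6, so result = 0.6

0.60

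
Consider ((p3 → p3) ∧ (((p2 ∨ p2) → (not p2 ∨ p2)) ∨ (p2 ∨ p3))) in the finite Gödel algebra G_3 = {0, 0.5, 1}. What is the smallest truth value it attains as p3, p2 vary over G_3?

Every assignment gives 1. For instance at p3 = 0, p2 = 0:
  (p3 → p3): 0 ≤ 0, so result = 1
  (p2 ∨ p2) = max(0, 0) = 0
  not p2: Gödel ¬ of 0 = 1 (operand is 0)
  (not p2 ∨ p2) = max(1, 0) = 1
  ((p2 ∨ p2) → (not p2 ∨ p2)): 0 ≤ 1, so result = 1
  (p2 ∨ p3) = max(0, 0) = 0
  (((p2 ∨ p2) → (not p2 ∨ p2)) ∨ (p2 ∨ p3)) = max(1, 0) = 1
  ((p3 → p3) ∧ (((p2 ∨ p2) → (not p2 ∨ p2)) ∨ (p2 ∨ p3))) = min(1, 1) = 1
All 9 assignments give value 1 — the formula is a G_3-tautology.

1.00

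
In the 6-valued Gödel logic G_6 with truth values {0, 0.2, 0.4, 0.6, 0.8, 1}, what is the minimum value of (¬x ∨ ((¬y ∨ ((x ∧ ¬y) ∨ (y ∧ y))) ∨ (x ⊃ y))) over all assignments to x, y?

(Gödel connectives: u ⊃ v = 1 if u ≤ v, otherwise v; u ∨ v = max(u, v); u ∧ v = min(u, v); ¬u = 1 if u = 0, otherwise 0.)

0.20

The minimum is attained at x = 0.4, y = 0.2:
  ¬x: Gödel ¬ of 0.4 = 0 (operand ≠ 0)
  ¬y: Gödel ¬ of 0.2 = 0 (operand ≠ 0)
  ¬y: Gödel ¬ of 0.2 = 0 (operand ≠ 0)
  (x ∧ ¬y) = min(0.4, 0) = 0
  (y ∧ y) = min(0.2, 0.2) = 0.2
  ((x ∧ ¬y) ∨ (y ∧ y)) = max(0, 0.2) = 0.2
  (¬y ∨ ((x ∧ ¬y) ∨ (y ∧ y))) = max(0, 0.2) = 0.2
  (x ⊃ y): 0.4 > 0.2, so result = 0.2
  ((¬y ∨ ((x ∧ ¬y) ∨ (y ∧ y))) ∨ (x ⊃ y)) = max(0.2, 0.2) = 0.2
  (¬x ∨ ((¬y ∨ ((x ∧ ¬y) ∨ (y ∧ y))) ∨ (x ⊃ y))) = max(0, 0.2) = 0.2
Checking all 36 assignments confirms none give a value below 0.20.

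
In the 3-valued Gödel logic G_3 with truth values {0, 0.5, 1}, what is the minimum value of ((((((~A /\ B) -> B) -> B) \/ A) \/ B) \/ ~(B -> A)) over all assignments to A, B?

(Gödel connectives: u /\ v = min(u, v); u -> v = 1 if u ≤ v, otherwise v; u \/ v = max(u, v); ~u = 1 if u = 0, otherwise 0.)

The minimum is attained at A = 0, B = 0:
  ~A: Gödel ¬ of 0 = 1 (operand is 0)
  (~A /\ B) = min(1, 0) = 0
  ((~A /\ B) -> B): 0 ≤ 0, so result = 1
  (((~A /\ B) -> B) -> B): 1 > 0, so result = 0
  ((((~A /\ B) -> B) -> B) \/ A) = max(0, 0) = 0
  (((((~A /\ B) -> B) -> B) \/ A) \/ B) = max(0, 0) = 0
  (B -> A): 0 ≤ 0, so result = 1
  ~(B -> A): Gödel ¬ of 1 = 0 (operand ≠ 0)
  ((((((~A /\ B) -> B) -> B) \/ A) \/ B) \/ ~(B -> A)) = max(0, 0) = 0
Checking all 9 assignments confirms none give a value below 0.00.

0.00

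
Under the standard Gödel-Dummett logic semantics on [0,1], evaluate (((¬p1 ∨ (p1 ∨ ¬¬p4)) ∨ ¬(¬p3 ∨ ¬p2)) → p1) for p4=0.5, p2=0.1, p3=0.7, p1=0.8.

0.80

¬p1: Gödel ¬ of 0.8 = 0 (operand ≠ 0)
¬p4: Gödel ¬ of 0.5 = 0 (operand ≠ 0)
¬¬p4: Gödel ¬ of 0 = 1 (operand is 0)
(p1 ∨ ¬¬p4) = max(0.8, 1) = 1
(¬p1 ∨ (p1 ∨ ¬¬p4)) = max(0, 1) = 1
¬p3: Gödel ¬ of 0.7 = 0 (operand ≠ 0)
¬p2: Gödel ¬ of 0.1 = 0 (operand ≠ 0)
(¬p3 ∨ ¬p2) = max(0, 0) = 0
¬(¬p3 ∨ ¬p2): Gödel ¬ of 0 = 1 (operand is 0)
((¬p1 ∨ (p1 ∨ ¬¬p4)) ∨ ¬(¬p3 ∨ ¬p2)) = max(1, 1) = 1
(((¬p1 ∨ (p1 ∨ ¬¬p4)) ∨ ¬(¬p3 ∨ ¬p2)) → p1): 1 > 0.8, so result = 0.8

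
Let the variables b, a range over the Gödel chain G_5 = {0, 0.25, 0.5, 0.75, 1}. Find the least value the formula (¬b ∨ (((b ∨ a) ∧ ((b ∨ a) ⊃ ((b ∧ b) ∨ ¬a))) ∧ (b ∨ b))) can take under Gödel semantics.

The minimum is attained at b = 0.25, a = 0:
  ¬b: Gödel ¬ of 0.25 = 0 (operand ≠ 0)
  (b ∨ a) = max(0.25, 0) = 0.25
  (b ∨ a) = max(0.25, 0) = 0.25
  (b ∧ b) = min(0.25, 0.25) = 0.25
  ¬a: Gödel ¬ of 0 = 1 (operand is 0)
  ((b ∧ b) ∨ ¬a) = max(0.25, 1) = 1
  ((b ∨ a) ⊃ ((b ∧ b) ∨ ¬a)): 0.25 ≤ 1, so result = 1
  ((b ∨ a) ∧ ((b ∨ a) ⊃ ((b ∧ b) ∨ ¬a))) = min(0.25, 1) = 0.25
  (b ∨ b) = max(0.25, 0.25) = 0.25
  (((b ∨ a) ∧ ((b ∨ a) ⊃ ((b ∧ b) ∨ ¬a))) ∧ (b ∨ b)) = min(0.25, 0.25) = 0.25
  (¬b ∨ (((b ∨ a) ∧ ((b ∨ a) ⊃ ((b ∧ b) ∨ ¬a))) ∧ (b ∨ b))) = max(0, 0.25) = 0.25
Checking all 25 assignments confirms none give a value below 0.25.

0.25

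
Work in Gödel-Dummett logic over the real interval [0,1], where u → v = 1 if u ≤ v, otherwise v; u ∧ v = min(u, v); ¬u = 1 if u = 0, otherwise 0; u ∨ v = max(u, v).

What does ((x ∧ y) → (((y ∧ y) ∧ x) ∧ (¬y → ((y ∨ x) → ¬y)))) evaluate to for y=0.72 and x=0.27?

(x ∧ y) = min(0.27, 0.72) = 0.27
(y ∧ y) = min(0.72, 0.72) = 0.72
((y ∧ y) ∧ x) = min(0.72, 0.27) = 0.27
¬y: Gödel ¬ of 0.72 = 0 (operand ≠ 0)
(y ∨ x) = max(0.72, 0.27) = 0.72
¬y: Gödel ¬ of 0.72 = 0 (operand ≠ 0)
((y ∨ x) → ¬y): 0.72 > 0, so result = 0
(¬y → ((y ∨ x) → ¬y)): 0 ≤ 0, so result = 1
(((y ∧ y) ∧ x) ∧ (¬y → ((y ∨ x) → ¬y))) = min(0.27, 1) = 0.27
((x ∧ y) → (((y ∧ y) ∧ x) ∧ (¬y → ((y ∨ x) → ¬y)))): 0.27 ≤ 0.27, so result = 1

1.00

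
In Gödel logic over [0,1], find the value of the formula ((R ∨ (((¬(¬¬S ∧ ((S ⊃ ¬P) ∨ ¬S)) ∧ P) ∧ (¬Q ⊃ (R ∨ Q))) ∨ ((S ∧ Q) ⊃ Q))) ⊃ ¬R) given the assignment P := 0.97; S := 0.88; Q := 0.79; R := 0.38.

0.00

¬S: Gödel ¬ of 0.88 = 0 (operand ≠ 0)
¬¬S: Gödel ¬ of 0 = 1 (operand is 0)
¬P: Gödel ¬ of 0.97 = 0 (operand ≠ 0)
(S ⊃ ¬P): 0.88 > 0, so result = 0
¬S: Gödel ¬ of 0.88 = 0 (operand ≠ 0)
((S ⊃ ¬P) ∨ ¬S) = max(0, 0) = 0
(¬¬S ∧ ((S ⊃ ¬P) ∨ ¬S)) = min(1, 0) = 0
¬(¬¬S ∧ ((S ⊃ ¬P) ∨ ¬S)): Gödel ¬ of 0 = 1 (operand is 0)
(¬(¬¬S ∧ ((S ⊃ ¬P) ∨ ¬S)) ∧ P) = min(1, 0.97) = 0.97
¬Q: Gödel ¬ of 0.79 = 0 (operand ≠ 0)
(R ∨ Q) = max(0.38, 0.79) = 0.79
(¬Q ⊃ (R ∨ Q)): 0 ≤ 0.79, so result = 1
((¬(¬¬S ∧ ((S ⊃ ¬P) ∨ ¬S)) ∧ P) ∧ (¬Q ⊃ (R ∨ Q))) = min(0.97, 1) = 0.97
(S ∧ Q) = min(0.88, 0.79) = 0.79
((S ∧ Q) ⊃ Q): 0.79 ≤ 0.79, so result = 1
(((¬(¬¬S ∧ ((S ⊃ ¬P) ∨ ¬S)) ∧ P) ∧ (¬Q ⊃ (R ∨ Q))) ∨ ((S ∧ Q) ⊃ Q)) = max(0.97, 1) = 1
(R ∨ (((¬(¬¬S ∧ ((S ⊃ ¬P) ∨ ¬S)) ∧ P) ∧ (¬Q ⊃ (R ∨ Q))) ∨ ((S ∧ Q) ⊃ Q))) = max(0.38, 1) = 1
¬R: Gödel ¬ of 0.38 = 0 (operand ≠ 0)
((R ∨ (((¬(¬¬S ∧ ((S ⊃ ¬P) ∨ ¬S)) ∧ P) ∧ (¬Q ⊃ (R ∨ Q))) ∨ ((S ∧ Q) ⊃ Q))) ⊃ ¬R): 1 > 0, so result = 0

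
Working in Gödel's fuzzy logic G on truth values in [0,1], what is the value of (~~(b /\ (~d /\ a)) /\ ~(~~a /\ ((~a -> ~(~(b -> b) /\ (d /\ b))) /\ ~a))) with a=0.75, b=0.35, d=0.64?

0.00

~d: Gödel ¬ of 0.64 = 0 (operand ≠ 0)
(~d /\ a) = min(0, 0.75) = 0
(b /\ (~d /\ a)) = min(0.35, 0) = 0
~(b /\ (~d /\ a)): Gödel ¬ of 0 = 1 (operand is 0)
~~(b /\ (~d /\ a)): Gödel ¬ of 1 = 0 (operand ≠ 0)
~a: Gödel ¬ of 0.75 = 0 (operand ≠ 0)
~~a: Gödel ¬ of 0 = 1 (operand is 0)
~a: Gödel ¬ of 0.75 = 0 (operand ≠ 0)
(b -> b): 0.35 ≤ 0.35, so result = 1
~(b -> b): Gödel ¬ of 1 = 0 (operand ≠ 0)
(d /\ b) = min(0.64, 0.35) = 0.35
(~(b -> b) /\ (d /\ b)) = min(0, 0.35) = 0
~(~(b -> b) /\ (d /\ b)): Gödel ¬ of 0 = 1 (operand is 0)
(~a -> ~(~(b -> b) /\ (d /\ b))): 0 ≤ 1, so result = 1
~a: Gödel ¬ of 0.75 = 0 (operand ≠ 0)
((~a -> ~(~(b -> b) /\ (d /\ b))) /\ ~a) = min(1, 0) = 0
(~~a /\ ((~a -> ~(~(b -> b) /\ (d /\ b))) /\ ~a)) = min(1, 0) = 0
~(~~a /\ ((~a -> ~(~(b -> b) /\ (d /\ b))) /\ ~a)): Gödel ¬ of 0 = 1 (operand is 0)
(~~(b /\ (~d /\ a)) /\ ~(~~a /\ ((~a -> ~(~(b -> b) /\ (d /\ b))) /\ ~a))) = min(0, 1) = 0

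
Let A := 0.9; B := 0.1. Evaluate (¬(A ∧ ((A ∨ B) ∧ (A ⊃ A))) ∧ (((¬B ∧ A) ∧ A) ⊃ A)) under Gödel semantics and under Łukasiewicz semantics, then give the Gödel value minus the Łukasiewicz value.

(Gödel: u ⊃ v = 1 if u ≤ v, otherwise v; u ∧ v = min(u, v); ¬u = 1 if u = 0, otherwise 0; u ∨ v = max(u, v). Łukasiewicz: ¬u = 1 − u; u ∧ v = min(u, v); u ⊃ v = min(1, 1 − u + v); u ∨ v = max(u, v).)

-0.10

Gödel evaluation:
  (A ∨ B) = max(0.9, 0.1) = 0.9
  (A ⊃ A): 0.9 ≤ 0.9, so result = 1
  ((A ∨ B) ∧ (A ⊃ A)) = min(0.9, 1) = 0.9
  (A ∧ ((A ∨ B) ∧ (A ⊃ A))) = min(0.9, 0.9) = 0.9
  ¬(A ∧ ((A ∨ B) ∧ (A ⊃ A))): Gödel ¬ of 0.9 = 0 (operand ≠ 0)
  ¬B: Gödel ¬ of 0.1 = 0 (operand ≠ 0)
  (¬B ∧ A) = min(0, 0.9) = 0
  ((¬B ∧ A) ∧ A) = min(0, 0.9) = 0
  (((¬B ∧ A) ∧ A) ⊃ A): 0 ≤ 0.9, so result = 1
  (¬(A ∧ ((A ∨ B) ∧ (A ⊃ A))) ∧ (((¬B ∧ A) ∧ A) ⊃ A)) = min(0, 1) = 0
  Gödel value = 0
Łukasiewicz evaluation:
  (A ∨ B) = max(0.9, 0.1) = 0.9
  (A ⊃ A): min(1, 1 − 0.9 + 0.9) = 1
  ((A ∨ B) ∧ (A ⊃ A)) = min(0.9, 1) = 0.9
  (A ∧ ((A ∨ B) ∧ (A ⊃ A))) = min(0.9, 0.9) = 0.9
  ¬(A ∧ ((A ∨ B) ∧ (A ⊃ A))): Łukasiewicz ¬ gives 1 − 0.9 = 0.1
  ¬B: Łukasiewicz ¬ gives 1 − 0.1 = 0.9
  (¬B ∧ A) = min(0.9, 0.9) = 0.9
  ((¬B ∧ A) ∧ A) = min(0.9, 0.9) = 0.9
  (((¬B ∧ A) ∧ A) ⊃ A): min(1, 1 − 0.9 + 0.9) = 1
  (¬(A ∧ ((A ∨ B) ∧ (A ⊃ A))) ∧ (((¬B ∧ A) ∧ A) ⊃ A)) = min(0.1, 1) = 0.1
  Łukasiewicz value = 0.1
Difference: 0 − 0.1 = -0.10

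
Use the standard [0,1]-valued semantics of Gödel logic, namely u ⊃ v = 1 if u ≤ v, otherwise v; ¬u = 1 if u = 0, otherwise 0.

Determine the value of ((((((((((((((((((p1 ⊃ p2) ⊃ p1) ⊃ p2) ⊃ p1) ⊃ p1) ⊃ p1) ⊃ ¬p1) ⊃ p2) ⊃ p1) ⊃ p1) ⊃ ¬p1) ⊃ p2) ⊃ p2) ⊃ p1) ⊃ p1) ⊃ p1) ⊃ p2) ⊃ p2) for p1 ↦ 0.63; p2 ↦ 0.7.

(p1 ⊃ p2): 0.63 ≤ 0.7, so result = 1
((p1 ⊃ p2) ⊃ p1): 1 > 0.63, so result = 0.63
(((p1 ⊃ p2) ⊃ p1) ⊃ p2): 0.63 ≤ 0.7, so result = 1
((((p1 ⊃ p2) ⊃ p1) ⊃ p2) ⊃ p1): 1 > 0.63, so result = 0.63
(((((p1 ⊃ p2) ⊃ p1) ⊃ p2) ⊃ p1) ⊃ p1): 0.63 ≤ 0.63, so result = 1
((((((p1 ⊃ p2) ⊃ p1) ⊃ p2) ⊃ p1) ⊃ p1) ⊃ p1): 1 > 0.63, so result = 0.63
¬p1: Gödel ¬ of 0.63 = 0 (operand ≠ 0)
(((((((p1 ⊃ p2) ⊃ p1) ⊃ p2) ⊃ p1) ⊃ p1) ⊃ p1) ⊃ ¬p1): 0.63 > 0, so result = 0
((((((((p1 ⊃ p2) ⊃ p1) ⊃ p2) ⊃ p1) ⊃ p1) ⊃ p1) ⊃ ¬p1) ⊃ p2): 0 ≤ 0.7, so result = 1
(((((((((p1 ⊃ p2) ⊃ p1) ⊃ p2) ⊃ p1) ⊃ p1) ⊃ p1) ⊃ ¬p1) ⊃ p2) ⊃ p1): 1 > 0.63, so result = 0.63
((((((((((p1 ⊃ p2) ⊃ p1) ⊃ p2) ⊃ p1) ⊃ p1) ⊃ p1) ⊃ ¬p1) ⊃ p2) ⊃ p1) ⊃ p1): 0.63 ≤ 0.63, so result = 1
¬p1: Gödel ¬ of 0.63 = 0 (operand ≠ 0)
(((((((((((p1 ⊃ p2) ⊃ p1) ⊃ p2) ⊃ p1) ⊃ p1) ⊃ p1) ⊃ ¬p1) ⊃ p2) ⊃ p1) ⊃ p1) ⊃ ¬p1): 1 > 0, so result = 0
((((((((((((p1 ⊃ p2) ⊃ p1) ⊃ p2) ⊃ p1) ⊃ p1) ⊃ p1) ⊃ ¬p1) ⊃ p2) ⊃ p1) ⊃ p1) ⊃ ¬p1) ⊃ p2): 0 ≤ 0.7, so result = 1
(((((((((((((p1 ⊃ p2) ⊃ p1) ⊃ p2) ⊃ p1) ⊃ p1) ⊃ p1) ⊃ ¬p1) ⊃ p2) ⊃ p1) ⊃ p1) ⊃ ¬p1) ⊃ p2) ⊃ p2): 1 > 0.7, so result = 0.7
((((((((((((((p1 ⊃ p2) ⊃ p1) ⊃ p2) ⊃ p1) ⊃ p1) ⊃ p1) ⊃ ¬p1) ⊃ p2) ⊃ p1) ⊃ p1) ⊃ ¬p1) ⊃ p2) ⊃ p2) ⊃ p1): 0.7 > 0.63, so result = 0.63
(((((((((((((((p1 ⊃ p2) ⊃ p1) ⊃ p2) ⊃ p1) ⊃ p1) ⊃ p1) ⊃ ¬p1) ⊃ p2) ⊃ p1) ⊃ p1) ⊃ ¬p1) ⊃ p2) ⊃ p2) ⊃ p1) ⊃ p1): 0.63 ≤ 0.63, so result = 1
((((((((((((((((p1 ⊃ p2) ⊃ p1) ⊃ p2) ⊃ p1) ⊃ p1) ⊃ p1) ⊃ ¬p1) ⊃ p2) ⊃ p1) ⊃ p1) ⊃ ¬p1) ⊃ p2) ⊃ p2) ⊃ p1) ⊃ p1) ⊃ p1): 1 > 0.63, so result = 0.63
(((((((((((((((((p1 ⊃ p2) ⊃ p1) ⊃ p2) ⊃ p1) ⊃ p1) ⊃ p1) ⊃ ¬p1) ⊃ p2) ⊃ p1) ⊃ p1) ⊃ ¬p1) ⊃ p2) ⊃ p2) ⊃ p1) ⊃ p1) ⊃ p1) ⊃ p2): 0.63 ≤ 0.7, so result = 1
((((((((((((((((((p1 ⊃ p2) ⊃ p1) ⊃ p2) ⊃ p1) ⊃ p1) ⊃ p1) ⊃ ¬p1) ⊃ p2) ⊃ p1) ⊃ p1) ⊃ ¬p1) ⊃ p2) ⊃ p2) ⊃ p1) ⊃ p1) ⊃ p1) ⊃ p2) ⊃ p2): 1 > 0.7, so result = 0.7

0.70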